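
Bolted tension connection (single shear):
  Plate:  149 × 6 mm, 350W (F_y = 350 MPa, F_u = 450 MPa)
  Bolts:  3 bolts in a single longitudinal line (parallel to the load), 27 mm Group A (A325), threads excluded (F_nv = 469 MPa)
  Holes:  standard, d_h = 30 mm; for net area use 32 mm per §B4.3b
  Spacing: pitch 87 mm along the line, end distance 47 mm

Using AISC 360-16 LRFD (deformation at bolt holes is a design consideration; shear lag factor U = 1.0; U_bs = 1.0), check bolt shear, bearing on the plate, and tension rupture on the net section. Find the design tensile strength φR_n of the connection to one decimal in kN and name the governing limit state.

Bolt shear: A_b = π(27)²/4 = 572.56 mm². φR_n = 0.75 × 469 × 572.56 × 3 × 1 = 604.2 kN.
Bearing (6 mm plate, F_u = 450 MPa): end bolts L_c = 47 − 30/2 = 32, R_n = min(1.2×32×6×450, 2.4×27×6×450) = 103.68 kN/bolt; interior L_c = 87 − 30 = 57, R_n = 174.96 kN/bolt. φR_n = 0.75 × (1×103.68 + 2×174.96) = 340.2 kN.
Tension rupture (net): A_n = (149 − 1×32)×6 = 702 mm² (U = 1.0, A_e = A_n). φR_n = 0.75 × 450 × 702 = 236.9 kN.
Governing: min(604.2, 340.2, 236.9) = 236.9 kN → net-section rupture.

236.9 kN (net-section rupture governs)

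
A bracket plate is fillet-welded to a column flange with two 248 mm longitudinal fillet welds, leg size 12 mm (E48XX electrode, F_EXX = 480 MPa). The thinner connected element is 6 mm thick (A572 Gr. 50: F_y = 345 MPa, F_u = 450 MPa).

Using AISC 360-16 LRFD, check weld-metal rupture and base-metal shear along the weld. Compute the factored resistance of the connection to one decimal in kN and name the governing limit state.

Weld metal: throat = 0.707×12 = 8.484 mm, L = 2×248 = 496 mm. φR_n = 0.75 × 0.6 × 480 × 8.484 × 496 = 908.9 kN.
Base metal shear (6 mm plate): yield φR_n = 1.0×0.6×345×6×496 = 616.0 kN; rupture φR_n = 0.75×0.6×450×6×496 = 602.6 kN; take 602.6 kN (rupture).
Governing: min(908.9, 602.6) = 602.6 kN → base-metal shear.

602.6 kN (base-metal shear governs)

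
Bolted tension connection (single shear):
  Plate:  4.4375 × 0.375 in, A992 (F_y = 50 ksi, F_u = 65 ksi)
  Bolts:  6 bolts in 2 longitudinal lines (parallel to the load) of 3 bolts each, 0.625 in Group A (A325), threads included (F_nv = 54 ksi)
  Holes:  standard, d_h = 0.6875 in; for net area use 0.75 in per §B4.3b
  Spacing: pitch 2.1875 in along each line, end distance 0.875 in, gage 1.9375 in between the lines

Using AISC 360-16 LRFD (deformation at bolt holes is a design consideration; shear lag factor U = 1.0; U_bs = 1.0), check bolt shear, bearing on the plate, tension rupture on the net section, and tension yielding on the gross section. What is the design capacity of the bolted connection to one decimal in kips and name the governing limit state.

53.7 kips (net-section rupture governs)

Bolt shear: A_b = π(0.625)²/4 = 0.3068 in². φR_n = 0.75 × 54 × 0.3068 × 6 × 1 = 74.6 kips.
Bearing (0.375 in plate, F_u = 65 ksi): end bolts L_c = 0.875 − 0.6875/2 = 0.53125, R_n = min(1.2×0.53125×0.375×65, 2.4×0.625×0.375×65) = 15.539 kips/bolt; interior L_c = 2.1875 − 0.6875 = 1.5, R_n = 36.563 kips/bolt. φR_n = 0.75 × (2×15.539 + 4×36.563) = 133.0 kips.
Tension rupture (net): A_n = (4.4375 − 2×0.75)×0.375 = 1.1016 in² (U = 1.0, A_e = A_n). φR_n = 0.75 × 65 × 1.1016 = 53.7 kips.
Tension yield (gross): A_g = 4.4375×0.375 = 1.6641 in². φR_n = 0.90 × 50 × 1.6641 = 74.9 kips.
Governing: min(74.6, 133.0, 53.7, 74.9) = 53.7 kips → net-section rupture.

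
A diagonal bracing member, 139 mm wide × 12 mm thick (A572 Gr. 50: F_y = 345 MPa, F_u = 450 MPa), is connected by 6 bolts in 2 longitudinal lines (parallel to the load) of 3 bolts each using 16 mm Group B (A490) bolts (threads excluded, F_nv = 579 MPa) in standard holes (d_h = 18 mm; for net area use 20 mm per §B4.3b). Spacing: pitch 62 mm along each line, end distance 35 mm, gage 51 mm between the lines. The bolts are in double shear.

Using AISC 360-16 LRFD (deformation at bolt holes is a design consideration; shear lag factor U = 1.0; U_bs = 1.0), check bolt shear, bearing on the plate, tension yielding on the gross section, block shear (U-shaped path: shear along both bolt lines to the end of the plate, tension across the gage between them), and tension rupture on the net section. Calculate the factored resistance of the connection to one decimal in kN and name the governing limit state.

Bolt shear: A_b = π(16)²/4 = 201.06 mm². φR_n = 0.75 × 579 × 201.06 × 6 × 2 = 1047.7 kN.
Bearing (12 mm plate, F_u = 450 MPa): end bolts L_c = 35 − 18/2 = 26, R_n = min(1.2×26×12×450, 2.4×16×12×450) = 168.48 kN/bolt; interior L_c = 62 − 18 = 44, R_n = 207.36 kN/bolt. φR_n = 0.75 × (2×168.48 + 4×207.36) = 874.8 kN.
Tension yield (gross): A_g = 139×12 = 1668 mm². φR_n = 0.90 × 345 × 1668 = 517.9 kN.
Block shear: shear path 2×[35+2×62] = 2×159 mm, A_gv = 3816, A_nv = 2×(159 − 2.5×20)×12 = 2616 mm²; tension across gage: (51 − 1×20)×12 = 372 mm². R_n = min(0.6×450×2616, 0.6×345×3816) + 1.0×450×372 = min(706.32, 789.91) + 167.4 = 873.72 kN. φR_n = 0.75 × 873.72 = 655.3 kN.
Tension rupture (net): A_n = (139 − 2×20)×12 = 1188 mm² (U = 1.0, A_e = A_n). φR_n = 0.75 × 450 × 1188 = 401.0 kN.
Governing: min(1047.7, 874.8, 517.9, 655.3, 401.0) = 401.0 kN → net-section rupture.

401.0 kN (net-section rupture governs)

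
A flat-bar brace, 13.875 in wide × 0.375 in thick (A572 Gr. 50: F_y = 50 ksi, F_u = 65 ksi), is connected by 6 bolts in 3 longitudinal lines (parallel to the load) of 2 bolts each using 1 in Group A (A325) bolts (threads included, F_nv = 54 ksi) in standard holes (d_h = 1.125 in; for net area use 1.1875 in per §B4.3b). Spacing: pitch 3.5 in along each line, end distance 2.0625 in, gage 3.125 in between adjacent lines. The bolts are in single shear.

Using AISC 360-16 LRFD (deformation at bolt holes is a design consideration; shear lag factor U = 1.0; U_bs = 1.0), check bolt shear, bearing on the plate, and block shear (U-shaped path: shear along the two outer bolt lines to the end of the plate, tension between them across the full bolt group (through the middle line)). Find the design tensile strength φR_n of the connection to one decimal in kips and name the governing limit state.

Bolt shear: A_b = π(1)²/4 = 0.7854 in². φR_n = 0.75 × 54 × 0.7854 × 6 × 1 = 190.9 kips.
Bearing (0.375 in plate, F_u = 65 ksi): end bolts L_c = 2.0625 − 1.125/2 = 1.5, R_n = min(1.2×1.5×0.375×65, 2.4×1×0.375×65) = 43.875 kips/bolt; interior L_c = 3.5 − 1.125 = 2.375, R_n = 58.5 kips/bolt. φR_n = 0.75 × (3×43.875 + 3×58.5) = 230.3 kips.
Block shear: shear path 2×[2.0625+1×3.5] = 2×5.5625 in, A_gv = 4.1719, A_nv = 2×(5.5625 − 1.5×1.1875)×0.375 = 2.8359 in²; tension across gage: (6.25 − 2×1.1875)×0.375 = 1.4531 in². R_n = min(0.6×65×2.8359, 0.6×50×4.1719) + 1.0×65×1.4531 = min(110.6, 125.16) + 94.452 = 205.05 kips. φR_n = 0.75 × 205.05 = 153.8 kips.
Governing: min(190.9, 230.3, 153.8) = 153.8 kips → block shear.

153.8 kips (block shear governs)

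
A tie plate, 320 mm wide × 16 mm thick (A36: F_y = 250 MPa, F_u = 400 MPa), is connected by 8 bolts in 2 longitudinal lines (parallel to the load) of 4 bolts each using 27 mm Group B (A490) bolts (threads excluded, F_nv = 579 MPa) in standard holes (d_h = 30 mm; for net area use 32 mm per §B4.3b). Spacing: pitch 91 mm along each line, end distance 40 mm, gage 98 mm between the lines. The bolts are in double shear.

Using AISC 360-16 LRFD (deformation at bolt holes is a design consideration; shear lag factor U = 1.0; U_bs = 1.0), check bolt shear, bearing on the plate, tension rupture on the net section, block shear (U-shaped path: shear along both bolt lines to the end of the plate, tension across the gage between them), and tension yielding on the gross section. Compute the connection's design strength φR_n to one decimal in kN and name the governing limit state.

Bolt shear: A_b = π(27)²/4 = 572.56 mm². φR_n = 0.75 × 579 × 572.56 × 8 × 2 = 3978.1 kN.
Bearing (16 mm plate, F_u = 400 MPa): end bolts L_c = 40 − 30/2 = 25, R_n = min(1.2×25×16×400, 2.4×27×16×400) = 192 kN/bolt; interior L_c = 91 − 30 = 61, R_n = 414.72 kN/bolt. φR_n = 0.75 × (2×192 + 6×414.72) = 2154.2 kN.
Tension rupture (net): A_n = (320 − 2×32)×16 = 4096 mm² (U = 1.0, A_e = A_n). φR_n = 0.75 × 400 × 4096 = 1228.8 kN.
Block shear: shear path 2×[40+3×91] = 2×313 mm, A_gv = 10016, A_nv = 2×(313 − 3.5×32)×16 = 6432 mm²; tension across gage: (98 − 1×32)×16 = 1056 mm². R_n = min(0.6×400×6432, 0.6×250×10016) + 1.0×400×1056 = min(1543.7, 1502.4) + 422.4 = 1924.8 kN. φR_n = 0.75 × 1924.8 = 1443.6 kN.
Tension yield (gross): A_g = 320×16 = 5120 mm². φR_n = 0.90 × 250 × 5120 = 1152.0 kN.
Governing: min(3978.1, 2154.2, 1228.8, 1443.6, 1152.0) = 1152.0 kN → gross-section yield.

1152.0 kN (gross-section yield governs)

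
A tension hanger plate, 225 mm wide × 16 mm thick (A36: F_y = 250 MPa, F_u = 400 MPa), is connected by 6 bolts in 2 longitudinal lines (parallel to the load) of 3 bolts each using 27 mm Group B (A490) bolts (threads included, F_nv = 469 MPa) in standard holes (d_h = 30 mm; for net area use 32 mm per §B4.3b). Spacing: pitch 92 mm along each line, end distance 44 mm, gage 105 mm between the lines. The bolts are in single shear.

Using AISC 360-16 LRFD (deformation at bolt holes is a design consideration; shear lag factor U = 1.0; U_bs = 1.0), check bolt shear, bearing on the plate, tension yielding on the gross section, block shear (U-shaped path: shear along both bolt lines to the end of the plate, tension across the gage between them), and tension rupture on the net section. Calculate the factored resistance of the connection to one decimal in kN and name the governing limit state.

772.8 kN (net-section rupture governs)

Bolt shear: A_b = π(27)²/4 = 572.56 mm². φR_n = 0.75 × 469 × 572.56 × 6 × 1 = 1208.4 kN.
Bearing (16 mm plate, F_u = 400 MPa): end bolts L_c = 44 − 30/2 = 29, R_n = min(1.2×29×16×400, 2.4×27×16×400) = 222.72 kN/bolt; interior L_c = 92 − 30 = 62, R_n = 414.72 kN/bolt. φR_n = 0.75 × (2×222.72 + 4×414.72) = 1578.2 kN.
Tension yield (gross): A_g = 225×16 = 3600 mm². φR_n = 0.90 × 250 × 3600 = 810.0 kN.
Block shear: shear path 2×[44+2×92] = 2×228 mm, A_gv = 7296, A_nv = 2×(228 − 2.5×32)×16 = 4736 mm²; tension across gage: (105 − 1×32)×16 = 1168 mm². R_n = min(0.6×400×4736, 0.6×250×7296) + 1.0×400×1168 = min(1136.6, 1094.4) + 467.2 = 1561.6 kN. φR_n = 0.75 × 1561.6 = 1171.2 kN.
Tension rupture (net): A_n = (225 − 2×32)×16 = 2576 mm² (U = 1.0, A_e = A_n). φR_n = 0.75 × 400 × 2576 = 772.8 kN.
Governing: min(1208.4, 1578.2, 810.0, 1171.2, 772.8) = 772.8 kN → net-section rupture.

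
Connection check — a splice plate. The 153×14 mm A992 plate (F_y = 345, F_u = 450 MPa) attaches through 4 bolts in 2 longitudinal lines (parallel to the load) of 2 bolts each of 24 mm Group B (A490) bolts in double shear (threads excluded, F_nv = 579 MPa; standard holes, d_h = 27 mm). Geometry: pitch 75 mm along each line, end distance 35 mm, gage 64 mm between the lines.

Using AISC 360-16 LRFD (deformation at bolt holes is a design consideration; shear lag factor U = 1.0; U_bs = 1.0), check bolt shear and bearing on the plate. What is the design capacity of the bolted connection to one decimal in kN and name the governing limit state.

Bolt shear: A_b = π(24)²/4 = 452.39 mm². φR_n = 0.75 × 579 × 452.39 × 4 × 2 = 1571.6 kN.
Bearing (14 mm plate, F_u = 450 MPa): end bolts L_c = 35 − 27/2 = 21.5, R_n = min(1.2×21.5×14×450, 2.4×24×14×450) = 162.54 kN/bolt; interior L_c = 75 − 27 = 48, R_n = 362.88 kN/bolt. φR_n = 0.75 × (2×162.54 + 2×362.88) = 788.1 kN.
Governing: min(1571.6, 788.1) = 788.1 kN → bearing.

788.1 kN (bearing governs)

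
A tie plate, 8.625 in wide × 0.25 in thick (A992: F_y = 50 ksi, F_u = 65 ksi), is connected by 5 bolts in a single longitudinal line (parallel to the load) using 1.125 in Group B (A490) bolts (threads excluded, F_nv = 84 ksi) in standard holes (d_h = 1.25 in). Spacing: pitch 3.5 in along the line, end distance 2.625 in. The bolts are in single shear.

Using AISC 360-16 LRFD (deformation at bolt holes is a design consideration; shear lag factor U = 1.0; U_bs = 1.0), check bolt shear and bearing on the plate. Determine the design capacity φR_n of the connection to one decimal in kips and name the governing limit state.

Bolt shear: A_b = π(1.125)²/4 = 0.99402 in². φR_n = 0.75 × 84 × 0.99402 × 5 × 1 = 313.1 kips.
Bearing (0.25 in plate, F_u = 65 ksi): end bolts L_c = 2.625 − 1.25/2 = 2, R_n = min(1.2×2×0.25×65, 2.4×1.125×0.25×65) = 39 kips/bolt; interior L_c = 3.5 − 1.25 = 2.25, R_n = 43.875 kips/bolt. φR_n = 0.75 × (1×39 + 4×43.875) = 160.9 kips.
Governing: min(313.1, 160.9) = 160.9 kips → bearing.

160.9 kips (bearing governs)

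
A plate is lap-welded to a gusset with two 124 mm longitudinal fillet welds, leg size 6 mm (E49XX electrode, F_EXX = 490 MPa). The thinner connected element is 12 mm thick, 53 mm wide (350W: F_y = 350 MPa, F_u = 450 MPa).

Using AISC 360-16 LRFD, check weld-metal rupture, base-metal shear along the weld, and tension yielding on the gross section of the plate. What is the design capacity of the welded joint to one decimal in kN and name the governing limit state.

Weld metal: throat = 0.707×6 = 4.242 mm, L = 2×124 = 248 mm. φR_n = 0.75 × 0.6 × 490 × 4.242 × 248 = 232.0 kN.
Base metal shear (12 mm plate): yield φR_n = 1.0×0.6×350×12×248 = 625.0 kN; rupture φR_n = 0.75×0.6×450×12×248 = 602.6 kN; take 602.6 kN (rupture).
Tension yield (gross): A_g = 53×12 = 636 mm². φR_n = 0.90 × 350 × 636 = 200.3 kN.
Governing: min(232.0, 602.6, 200.3) = 200.3 kN → gross-section yield.

200.3 kN (gross-section yield governs)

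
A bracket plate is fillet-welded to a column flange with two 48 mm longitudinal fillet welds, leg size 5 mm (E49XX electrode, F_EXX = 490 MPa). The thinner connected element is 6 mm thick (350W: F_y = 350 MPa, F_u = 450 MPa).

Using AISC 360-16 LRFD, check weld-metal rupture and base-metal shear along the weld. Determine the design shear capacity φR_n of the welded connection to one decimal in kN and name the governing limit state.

74.8 kN (weld metal governs)

Weld metal: throat = 0.707×5 = 3.535 mm, L = 2×48 = 96 mm. φR_n = 0.75 × 0.6 × 490 × 3.535 × 96 = 74.8 kN.
Base metal shear (6 mm plate): yield φR_n = 1.0×0.6×350×6×96 = 121.0 kN; rupture φR_n = 0.75×0.6×450×6×96 = 116.6 kN; take 116.6 kN (rupture).
Governing: min(74.8, 116.6) = 74.8 kN → weld metal.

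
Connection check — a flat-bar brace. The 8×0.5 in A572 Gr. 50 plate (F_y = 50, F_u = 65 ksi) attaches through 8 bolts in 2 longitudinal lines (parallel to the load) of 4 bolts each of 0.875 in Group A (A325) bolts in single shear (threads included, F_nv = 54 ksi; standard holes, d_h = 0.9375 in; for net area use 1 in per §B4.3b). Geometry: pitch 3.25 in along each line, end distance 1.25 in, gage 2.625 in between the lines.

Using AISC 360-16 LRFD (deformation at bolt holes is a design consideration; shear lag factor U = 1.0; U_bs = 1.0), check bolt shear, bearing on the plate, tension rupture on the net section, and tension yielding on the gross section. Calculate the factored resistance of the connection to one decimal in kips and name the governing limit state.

Bolt shear: A_b = π(0.875)²/4 = 0.60132 in². φR_n = 0.75 × 54 × 0.60132 × 8 × 1 = 194.8 kips.
Bearing (0.5 in plate, F_u = 65 ksi): end bolts L_c = 1.25 − 0.9375/2 = 0.78125, R_n = min(1.2×0.78125×0.5×65, 2.4×0.875×0.5×65) = 30.469 kips/bolt; interior L_c = 3.25 − 0.9375 = 2.3125, R_n = 68.25 kips/bolt. φR_n = 0.75 × (2×30.469 + 6×68.25) = 352.8 kips.
Tension rupture (net): A_n = (8 − 2×1)×0.5 = 3 in² (U = 1.0, A_e = A_n). φR_n = 0.75 × 65 × 3 = 146.3 kips.
Tension yield (gross): A_g = 8×0.5 = 4 in². φR_n = 0.90 × 50 × 4 = 180.0 kips.
Governing: min(194.8, 352.8, 146.3, 180.0) = 146.3 kips → net-section rupture.

146.3 kips (net-section rupture governs)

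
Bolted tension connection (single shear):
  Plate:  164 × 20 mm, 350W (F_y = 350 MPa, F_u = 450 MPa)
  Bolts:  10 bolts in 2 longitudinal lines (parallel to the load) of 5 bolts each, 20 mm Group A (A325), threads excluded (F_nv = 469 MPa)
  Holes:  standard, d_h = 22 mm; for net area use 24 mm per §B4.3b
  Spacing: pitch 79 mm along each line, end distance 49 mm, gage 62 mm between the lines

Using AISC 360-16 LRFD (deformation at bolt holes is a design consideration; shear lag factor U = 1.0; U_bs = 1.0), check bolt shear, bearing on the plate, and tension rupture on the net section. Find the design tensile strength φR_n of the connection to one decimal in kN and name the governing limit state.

Bolt shear: A_b = π(20)²/4 = 314.16 mm². φR_n = 0.75 × 469 × 314.16 × 10 × 1 = 1105.1 kN.
Bearing (20 mm plate, F_u = 450 MPa): end bolts L_c = 49 − 22/2 = 38, R_n = min(1.2×38×20×450, 2.4×20×20×450) = 410.4 kN/bolt; interior L_c = 79 − 22 = 57, R_n = 432 kN/bolt. φR_n = 0.75 × (2×410.4 + 8×432) = 3207.6 kN.
Tension rupture (net): A_n = (164 − 2×24)×20 = 2320 mm² (U = 1.0, A_e = A_n). φR_n = 0.75 × 450 × 2320 = 783.0 kN.
Governing: min(1105.1, 3207.6, 783.0) = 783.0 kN → net-section rupture.

783.0 kN (net-section rupture governs)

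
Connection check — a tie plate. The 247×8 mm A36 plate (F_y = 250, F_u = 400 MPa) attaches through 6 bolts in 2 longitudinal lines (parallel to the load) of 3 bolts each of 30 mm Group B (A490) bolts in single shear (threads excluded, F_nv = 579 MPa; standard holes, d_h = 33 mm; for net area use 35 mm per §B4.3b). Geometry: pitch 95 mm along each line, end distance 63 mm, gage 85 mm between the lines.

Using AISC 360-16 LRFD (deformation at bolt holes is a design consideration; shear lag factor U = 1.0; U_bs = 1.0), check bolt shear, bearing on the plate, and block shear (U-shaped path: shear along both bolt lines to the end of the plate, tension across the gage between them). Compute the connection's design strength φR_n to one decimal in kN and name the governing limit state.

575.4 kN (block shear governs)

Bolt shear: A_b = π(30)²/4 = 706.86 mm². φR_n = 0.75 × 579 × 706.86 × 6 × 1 = 1841.7 kN.
Bearing (8 mm plate, F_u = 400 MPa): end bolts L_c = 63 − 33/2 = 46.5, R_n = min(1.2×46.5×8×400, 2.4×30×8×400) = 178.56 kN/bolt; interior L_c = 95 − 33 = 62, R_n = 230.4 kN/bolt. φR_n = 0.75 × (2×178.56 + 4×230.4) = 959.0 kN.
Block shear: shear path 2×[63+2×95] = 2×253 mm, A_gv = 4048, A_nv = 2×(253 − 2.5×35)×8 = 2648 mm²; tension across gage: (85 − 1×35)×8 = 400 mm². R_n = min(0.6×400×2648, 0.6×250×4048) + 1.0×400×400 = min(635.52, 607.2) + 160 = 767.2 kN. φR_n = 0.75 × 767.2 = 575.4 kN.
Governing: min(1841.7, 959.0, 575.4) = 575.4 kN → block shear.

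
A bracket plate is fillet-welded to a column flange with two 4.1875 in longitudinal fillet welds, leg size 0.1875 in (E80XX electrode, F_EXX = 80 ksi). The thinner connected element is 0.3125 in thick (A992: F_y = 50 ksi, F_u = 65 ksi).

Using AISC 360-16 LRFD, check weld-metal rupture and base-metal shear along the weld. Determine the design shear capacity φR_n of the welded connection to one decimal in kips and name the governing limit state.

Weld metal: throat = 0.707×0.1875 = 0.13256 in, L = 2×4.1875 = 8.375 in. φR_n = 0.75 × 0.6 × 80 × 0.13256 × 8.375 = 40.0 kips.
Base metal shear (0.3125 in plate): yield φR_n = 1.0×0.6×50×0.3125×8.375 = 78.5 kips; rupture φR_n = 0.75×0.6×65×0.3125×8.375 = 76.6 kips; take 76.6 kips (rupture).
Governing: min(40.0, 76.6) = 40.0 kips → weld metal.

40.0 kips (weld metal governs)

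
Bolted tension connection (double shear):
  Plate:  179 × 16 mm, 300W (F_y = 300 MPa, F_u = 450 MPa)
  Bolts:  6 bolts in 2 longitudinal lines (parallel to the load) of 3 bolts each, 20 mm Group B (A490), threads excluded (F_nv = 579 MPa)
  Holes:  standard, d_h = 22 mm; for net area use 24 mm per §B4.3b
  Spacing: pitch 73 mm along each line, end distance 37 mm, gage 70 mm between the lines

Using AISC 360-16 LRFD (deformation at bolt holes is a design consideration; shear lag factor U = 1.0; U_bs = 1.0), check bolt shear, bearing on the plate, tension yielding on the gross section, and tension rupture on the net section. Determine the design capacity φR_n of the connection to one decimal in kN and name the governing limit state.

Bolt shear: A_b = π(20)²/4 = 314.16 mm². φR_n = 0.75 × 579 × 314.16 × 6 × 2 = 1637.1 kN.
Bearing (16 mm plate, F_u = 450 MPa): end bolts L_c = 37 − 22/2 = 26, R_n = min(1.2×26×16×450, 2.4×20×16×450) = 224.64 kN/bolt; interior L_c = 73 − 22 = 51, R_n = 345.6 kN/bolt. φR_n = 0.75 × (2×224.64 + 4×345.6) = 1373.8 kN.
Tension yield (gross): A_g = 179×16 = 2864 mm². φR_n = 0.90 × 300 × 2864 = 773.3 kN.
Tension rupture (net): A_n = (179 − 2×24)×16 = 2096 mm² (U = 1.0, A_e = A_n). φR_n = 0.75 × 450 × 2096 = 707.4 kN.
Governing: min(1637.1, 1373.8, 773.3, 707.4) = 707.4 kN → net-section rupture.

707.4 kN (net-section rupture governs)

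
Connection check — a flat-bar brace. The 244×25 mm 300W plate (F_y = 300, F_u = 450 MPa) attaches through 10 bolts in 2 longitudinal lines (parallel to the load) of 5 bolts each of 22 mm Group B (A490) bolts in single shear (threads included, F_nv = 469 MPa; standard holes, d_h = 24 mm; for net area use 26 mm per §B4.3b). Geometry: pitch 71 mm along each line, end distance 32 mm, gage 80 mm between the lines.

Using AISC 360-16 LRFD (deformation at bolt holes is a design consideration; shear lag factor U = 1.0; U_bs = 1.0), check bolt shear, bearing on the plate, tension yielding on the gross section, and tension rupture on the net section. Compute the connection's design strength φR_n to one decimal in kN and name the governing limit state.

1337.1 kN (bolt shear governs)

Bolt shear: A_b = π(22)²/4 = 380.13 mm². φR_n = 0.75 × 469 × 380.13 × 10 × 1 = 1337.1 kN.
Bearing (25 mm plate, F_u = 450 MPa): end bolts L_c = 32 − 24/2 = 20, R_n = min(1.2×20×25×450, 2.4×22×25×450) = 270 kN/bolt; interior L_c = 71 − 24 = 47, R_n = 594 kN/bolt. φR_n = 0.75 × (2×270 + 8×594) = 3969.0 kN.
Tension yield (gross): A_g = 244×25 = 6100 mm². φR_n = 0.90 × 300 × 6100 = 1647.0 kN.
Tension rupture (net): A_n = (244 − 2×26)×25 = 4800 mm² (U = 1.0, A_e = A_n). φR_n = 0.75 × 450 × 4800 = 1620.0 kN.
Governing: min(1337.1, 3969.0, 1647.0, 1620.0) = 1337.1 kN → bolt shear.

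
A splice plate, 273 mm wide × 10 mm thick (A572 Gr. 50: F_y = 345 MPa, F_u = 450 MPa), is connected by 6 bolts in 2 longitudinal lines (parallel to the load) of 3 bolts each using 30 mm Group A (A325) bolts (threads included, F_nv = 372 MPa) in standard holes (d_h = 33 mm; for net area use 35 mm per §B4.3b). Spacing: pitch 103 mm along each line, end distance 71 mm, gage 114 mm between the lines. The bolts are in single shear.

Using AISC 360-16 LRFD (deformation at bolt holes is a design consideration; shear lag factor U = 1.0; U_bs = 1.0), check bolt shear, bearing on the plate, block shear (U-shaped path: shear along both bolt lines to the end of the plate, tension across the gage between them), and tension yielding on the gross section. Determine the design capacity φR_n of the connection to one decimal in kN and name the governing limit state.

847.7 kN (gross-section yield governs)

Bolt shear: A_b = π(30)²/4 = 706.86 mm². φR_n = 0.75 × 372 × 706.86 × 6 × 1 = 1183.3 kN.
Bearing (10 mm plate, F_u = 450 MPa): end bolts L_c = 71 − 33/2 = 54.5, R_n = min(1.2×54.5×10×450, 2.4×30×10×450) = 294.3 kN/bolt; interior L_c = 103 − 33 = 70, R_n = 324 kN/bolt. φR_n = 0.75 × (2×294.3 + 4×324) = 1413.5 kN.
Block shear: shear path 2×[71+2×103] = 2×277 mm, A_gv = 5540, A_nv = 2×(277 − 2.5×35)×10 = 3790 mm²; tension across gage: (114 − 1×35)×10 = 790 mm². R_n = min(0.6×450×3790, 0.6×345×5540) + 1.0×450×790 = min(1023.3, 1146.8) + 355.5 = 1378.8 kN. φR_n = 0.75 × 1378.8 = 1034.1 kN.
Tension yield (gross): A_g = 273×10 = 2730 mm². φR_n = 0.90 × 345 × 2730 = 847.7 kN.
Governing: min(1183.3, 1413.5, 1034.1, 847.7) = 847.7 kN → gross-section yield.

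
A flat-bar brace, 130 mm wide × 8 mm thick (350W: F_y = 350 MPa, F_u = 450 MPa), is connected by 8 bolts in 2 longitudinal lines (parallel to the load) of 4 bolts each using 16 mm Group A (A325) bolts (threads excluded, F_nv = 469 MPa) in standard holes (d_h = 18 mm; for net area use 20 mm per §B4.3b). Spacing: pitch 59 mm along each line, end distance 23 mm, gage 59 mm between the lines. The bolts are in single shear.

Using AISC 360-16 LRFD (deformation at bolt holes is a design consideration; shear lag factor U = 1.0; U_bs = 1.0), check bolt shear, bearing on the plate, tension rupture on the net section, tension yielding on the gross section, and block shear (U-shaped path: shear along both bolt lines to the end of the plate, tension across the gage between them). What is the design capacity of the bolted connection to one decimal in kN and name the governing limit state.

Bolt shear: A_b = π(16)²/4 = 201.06 mm². φR_n = 0.75 × 469 × 201.06 × 8 × 1 = 565.8 kN.
Bearing (8 mm plate, F_u = 450 MPa): end bolts L_c = 23 − 18/2 = 14, R_n = min(1.2×14×8×450, 2.4×16×8×450) = 60.48 kN/bolt; interior L_c = 59 − 18 = 41, R_n = 138.24 kN/bolt. φR_n = 0.75 × (2×60.48 + 6×138.24) = 712.8 kN.
Tension rupture (net): A_n = (130 − 2×20)×8 = 720 mm² (U = 1.0, A_e = A_n). φR_n = 0.75 × 450 × 720 = 243.0 kN.
Tension yield (gross): A_g = 130×8 = 1040 mm². φR_n = 0.90 × 350 × 1040 = 327.6 kN.
Block shear: shear path 2×[23+3×59] = 2×200 mm, A_gv = 3200, A_nv = 2×(200 − 3.5×20)×8 = 2080 mm²; tension across gage: (59 − 1×20)×8 = 312 mm². R_n = min(0.6×450×2080, 0.6×350×3200) + 1.0×450×312 = min(561.6, 672) + 140.4 = 702 kN. φR_n = 0.75 × 702 = 526.5 kN.
Governing: min(565.8, 712.8, 243.0, 327.6, 526.5) = 243.0 kN → net-section rupture.

243.0 kN (net-section rupture governs)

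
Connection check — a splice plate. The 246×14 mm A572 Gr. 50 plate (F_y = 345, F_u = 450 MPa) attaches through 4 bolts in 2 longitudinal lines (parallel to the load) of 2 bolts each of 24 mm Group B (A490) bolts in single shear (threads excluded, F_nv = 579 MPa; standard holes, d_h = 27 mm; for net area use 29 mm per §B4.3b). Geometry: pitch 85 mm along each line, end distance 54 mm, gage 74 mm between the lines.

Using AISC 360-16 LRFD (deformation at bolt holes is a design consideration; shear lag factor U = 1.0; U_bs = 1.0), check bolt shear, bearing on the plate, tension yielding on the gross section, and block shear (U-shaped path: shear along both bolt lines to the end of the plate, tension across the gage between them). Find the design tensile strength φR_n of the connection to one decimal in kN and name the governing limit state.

754.1 kN (block shear governs)

Bolt shear: A_b = π(24)²/4 = 452.39 mm². φR_n = 0.75 × 579 × 452.39 × 4 × 1 = 785.8 kN.
Bearing (14 mm plate, F_u = 450 MPa): end bolts L_c = 54 − 27/2 = 40.5, R_n = min(1.2×40.5×14×450, 2.4×24×14×450) = 306.18 kN/bolt; interior L_c = 85 − 27 = 58, R_n = 362.88 kN/bolt. φR_n = 0.75 × (2×306.18 + 2×362.88) = 1003.6 kN.
Tension yield (gross): A_g = 246×14 = 3444 mm². φR_n = 0.90 × 345 × 3444 = 1069.4 kN.
Block shear: shear path 2×[54+1×85] = 2×139 mm, A_gv = 3892, A_nv = 2×(139 − 1.5×29)×14 = 2674 mm²; tension across gage: (74 − 1×29)×14 = 630 mm². R_n = min(0.6×450×2674, 0.6×345×3892) + 1.0×450×630 = min(721.98, 805.64) + 283.5 = 1005.5 kN. φR_n = 0.75 × 1005.5 = 754.1 kN.
Governing: min(785.8, 1003.6, 1069.4, 754.1) = 754.1 kN → block shear.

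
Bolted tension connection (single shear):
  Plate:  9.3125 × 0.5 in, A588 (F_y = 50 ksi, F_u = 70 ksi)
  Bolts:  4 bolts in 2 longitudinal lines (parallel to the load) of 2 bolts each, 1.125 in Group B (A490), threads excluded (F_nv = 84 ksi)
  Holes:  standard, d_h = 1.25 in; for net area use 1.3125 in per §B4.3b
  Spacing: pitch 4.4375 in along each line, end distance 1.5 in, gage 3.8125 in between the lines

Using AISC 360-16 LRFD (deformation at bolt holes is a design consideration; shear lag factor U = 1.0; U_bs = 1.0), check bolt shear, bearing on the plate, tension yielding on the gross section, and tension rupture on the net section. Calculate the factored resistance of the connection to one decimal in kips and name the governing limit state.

Bolt shear: A_b = π(1.125)²/4 = 0.99402 in². φR_n = 0.75 × 84 × 0.99402 × 4 × 1 = 250.5 kips.
Bearing (0.5 in plate, F_u = 70 ksi): end bolts L_c = 1.5 − 1.25/2 = 0.875, R_n = min(1.2×0.875×0.5×70, 2.4×1.125×0.5×70) = 36.75 kips/bolt; interior L_c = 4.4375 − 1.25 = 3.1875, R_n = 94.5 kips/bolt. φR_n = 0.75 × (2×36.75 + 2×94.5) = 196.9 kips.
Tension yield (gross): A_g = 9.3125×0.5 = 4.6563 in². φR_n = 0.90 × 50 × 4.6563 = 209.5 kips.
Tension rupture (net): A_n = (9.3125 − 2×1.3125)×0.5 = 3.3438 in² (U = 1.0, A_e = A_n). φR_n = 0.75 × 70 × 3.3438 = 175.5 kips.
Governing: min(250.5, 196.9, 209.5, 175.5) = 175.5 kips → net-section rupture.

175.5 kips (net-section rupture governs)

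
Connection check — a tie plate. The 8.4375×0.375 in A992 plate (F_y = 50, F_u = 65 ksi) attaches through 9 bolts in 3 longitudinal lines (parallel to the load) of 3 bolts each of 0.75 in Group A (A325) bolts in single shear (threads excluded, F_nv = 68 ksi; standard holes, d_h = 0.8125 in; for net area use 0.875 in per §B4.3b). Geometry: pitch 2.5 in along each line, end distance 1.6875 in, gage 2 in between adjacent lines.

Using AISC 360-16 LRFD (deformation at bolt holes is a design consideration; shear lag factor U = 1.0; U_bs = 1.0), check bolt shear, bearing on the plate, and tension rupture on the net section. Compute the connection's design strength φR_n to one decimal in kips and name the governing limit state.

Bolt shear: A_b = π(0.75)²/4 = 0.44179 in². φR_n = 0.75 × 68 × 0.44179 × 9 × 1 = 202.8 kips.
Bearing (0.375 in plate, F_u = 65 ksi): end bolts L_c = 1.6875 − 0.8125/2 = 1.28125, R_n = min(1.2×1.28125×0.375×65, 2.4×0.75×0.375×65) = 37.477 kips/bolt; interior L_c = 2.5 − 0.8125 = 1.6875, R_n = 43.875 kips/bolt. φR_n = 0.75 × (3×37.477 + 6×43.875) = 281.8 kips.
Tension rupture (net): A_n = (8.4375 − 3×0.875)×0.375 = 2.1797 in² (U = 1.0, A_e = A_n). φR_n = 0.75 × 65 × 2.1797 = 106.3 kips.
Governing: min(202.8, 281.8, 106.3) = 106.3 kips → net-section rupture.

106.3 kips (net-section rupture governs)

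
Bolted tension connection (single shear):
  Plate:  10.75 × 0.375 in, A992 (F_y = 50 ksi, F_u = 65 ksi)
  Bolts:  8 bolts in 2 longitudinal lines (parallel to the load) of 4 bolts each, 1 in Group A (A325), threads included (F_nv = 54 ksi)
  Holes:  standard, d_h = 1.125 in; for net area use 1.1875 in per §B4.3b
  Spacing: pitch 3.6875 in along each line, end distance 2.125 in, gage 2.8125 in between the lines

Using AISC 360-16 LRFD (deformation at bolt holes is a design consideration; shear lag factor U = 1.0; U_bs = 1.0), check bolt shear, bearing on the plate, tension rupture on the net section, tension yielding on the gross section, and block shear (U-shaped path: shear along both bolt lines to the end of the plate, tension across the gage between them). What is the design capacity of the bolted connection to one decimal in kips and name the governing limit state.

153.1 kips (net-section rupture governs)

Bolt shear: A_b = π(1)²/4 = 0.7854 in². φR_n = 0.75 × 54 × 0.7854 × 8 × 1 = 254.5 kips.
Bearing (0.375 in plate, F_u = 65 ksi): end bolts L_c = 2.125 − 1.125/2 = 1.5625, R_n = min(1.2×1.5625×0.375×65, 2.4×1×0.375×65) = 45.703 kips/bolt; interior L_c = 3.6875 − 1.125 = 2.5625, R_n = 58.5 kips/bolt. φR_n = 0.75 × (2×45.703 + 6×58.5) = 331.8 kips.
Tension rupture (net): A_n = (10.75 − 2×1.1875)×0.375 = 3.1406 in² (U = 1.0, A_e = A_n). φR_n = 0.75 × 65 × 3.1406 = 153.1 kips.
Tension yield (gross): A_g = 10.75×0.375 = 4.0313 in². φR_n = 0.90 × 50 × 4.0313 = 181.4 kips.
Block shear: shear path 2×[2.125+3×3.6875] = 2×13.1875 in, A_gv = 9.8906, A_nv = 2×(13.1875 − 3.5×1.1875)×0.375 = 6.7734 in²; tension across gage: (2.8125 − 1×1.1875)×0.375 = 0.60938 in². R_n = min(0.6×65×6.7734, 0.6×50×9.8906) + 1.0×65×0.60938 = min(264.16, 296.72) + 39.61 = 303.77 kips. φR_n = 0.75 × 303.77 = 227.8 kips.
Governing: min(254.5, 331.8, 153.1, 181.4, 227.8) = 153.1 kips → net-section rupture.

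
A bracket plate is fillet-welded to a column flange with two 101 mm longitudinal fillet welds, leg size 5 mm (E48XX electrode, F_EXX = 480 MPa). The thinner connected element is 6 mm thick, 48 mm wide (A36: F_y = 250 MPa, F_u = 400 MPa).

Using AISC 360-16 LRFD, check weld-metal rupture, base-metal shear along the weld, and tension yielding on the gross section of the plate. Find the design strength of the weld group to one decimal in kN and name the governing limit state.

Weld metal: throat = 0.707×5 = 3.535 mm, L = 2×101 = 202 mm. φR_n = 0.75 × 0.6 × 480 × 3.535 × 202 = 154.2 kN.
Base metal shear (6 mm plate): yield φR_n = 1.0×0.6×250×6×202 = 181.8 kN; rupture φR_n = 0.75×0.6×400×6×202 = 218.2 kN; take 181.8 kN (yield).
Tension yield (gross): A_g = 48×6 = 288 mm². φR_n = 0.90 × 250 × 288 = 64.8 kN.
Governing: min(154.2, 181.8, 64.8) = 64.8 kN → gross-section yield.

64.8 kN (gross-section yield governs)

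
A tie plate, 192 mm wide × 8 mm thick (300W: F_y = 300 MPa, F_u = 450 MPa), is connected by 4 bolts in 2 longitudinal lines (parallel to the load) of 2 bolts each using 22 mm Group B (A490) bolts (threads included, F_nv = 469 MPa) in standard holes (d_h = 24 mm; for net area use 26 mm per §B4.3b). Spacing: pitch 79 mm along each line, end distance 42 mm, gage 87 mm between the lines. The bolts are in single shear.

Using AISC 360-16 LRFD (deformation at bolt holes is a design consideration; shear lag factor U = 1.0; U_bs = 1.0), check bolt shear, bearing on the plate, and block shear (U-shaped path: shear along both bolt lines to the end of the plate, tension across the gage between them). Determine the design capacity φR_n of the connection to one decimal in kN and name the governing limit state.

Bolt shear: A_b = π(22)²/4 = 380.13 mm². φR_n = 0.75 × 469 × 380.13 × 4 × 1 = 534.8 kN.
Bearing (8 mm plate, F_u = 450 MPa): end bolts L_c = 42 − 24/2 = 30, R_n = min(1.2×30×8×450, 2.4×22×8×450) = 129.6 kN/bolt; interior L_c = 79 − 24 = 55, R_n = 190.08 kN/bolt. φR_n = 0.75 × (2×129.6 + 2×190.08) = 479.5 kN.
Block shear: shear path 2×[42+1×79] = 2×121 mm, A_gv = 1936, A_nv = 2×(121 − 1.5×26)×8 = 1312 mm²; tension across gage: (87 − 1×26)×8 = 488 mm². R_n = min(0.6×450×1312, 0.6×300×1936) + 1.0×450×488 = min(354.24, 348.48) + 219.6 = 568.08 kN. φR_n = 0.75 × 568.08 = 426.1 kN.
Governing: min(534.8, 479.5, 426.1) = 426.1 kN → block shear.

426.1 kN (block shear governs)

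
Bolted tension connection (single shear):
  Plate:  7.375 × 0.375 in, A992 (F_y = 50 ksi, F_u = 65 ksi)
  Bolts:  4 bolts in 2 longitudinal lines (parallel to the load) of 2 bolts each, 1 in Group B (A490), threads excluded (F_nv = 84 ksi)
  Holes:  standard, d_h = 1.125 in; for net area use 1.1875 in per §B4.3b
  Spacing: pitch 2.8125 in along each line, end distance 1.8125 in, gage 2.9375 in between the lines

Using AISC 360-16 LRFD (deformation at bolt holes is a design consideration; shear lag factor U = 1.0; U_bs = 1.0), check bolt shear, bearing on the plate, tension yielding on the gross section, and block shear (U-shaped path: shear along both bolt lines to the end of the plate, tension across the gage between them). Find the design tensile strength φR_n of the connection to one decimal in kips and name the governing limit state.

94.4 kips (block shear governs)

Bolt shear: A_b = π(1)²/4 = 0.7854 in². φR_n = 0.75 × 84 × 0.7854 × 4 × 1 = 197.9 kips.
Bearing (0.375 in plate, F_u = 65 ksi): end bolts L_c = 1.8125 − 1.125/2 = 1.25, R_n = min(1.2×1.25×0.375×65, 2.4×1×0.375×65) = 36.563 kips/bolt; interior L_c = 2.8125 − 1.125 = 1.6875, R_n = 49.359 kips/bolt. φR_n = 0.75 × (2×36.563 + 2×49.359) = 128.9 kips.
Tension yield (gross): A_g = 7.375×0.375 = 2.7656 in². φR_n = 0.90 × 50 × 2.7656 = 124.5 kips.
Block shear: shear path 2×[1.8125+1×2.8125] = 2×4.625 in, A_gv = 3.4688, A_nv = 2×(4.625 − 1.5×1.1875)×0.375 = 2.1328 in²; tension across gage: (2.9375 − 1×1.1875)×0.375 = 0.65625 in². R_n = min(0.6×65×2.1328, 0.6×50×3.4688) + 1.0×65×0.65625 = min(83.179, 104.06) + 42.656 = 125.84 kips. φR_n = 0.75 × 125.84 = 94.4 kips.
Governing: min(197.9, 128.9, 124.5, 94.4) = 94.4 kips → block shear.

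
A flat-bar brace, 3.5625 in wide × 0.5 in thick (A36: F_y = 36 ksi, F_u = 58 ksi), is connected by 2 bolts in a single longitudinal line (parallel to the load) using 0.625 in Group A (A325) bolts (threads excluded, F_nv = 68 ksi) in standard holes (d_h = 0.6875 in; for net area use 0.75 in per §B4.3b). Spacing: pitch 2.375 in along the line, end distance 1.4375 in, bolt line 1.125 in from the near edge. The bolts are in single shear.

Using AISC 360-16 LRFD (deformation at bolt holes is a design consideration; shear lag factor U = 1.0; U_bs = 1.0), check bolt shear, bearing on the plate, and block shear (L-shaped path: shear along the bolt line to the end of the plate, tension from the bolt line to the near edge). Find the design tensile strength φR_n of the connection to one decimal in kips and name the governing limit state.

Bolt shear: A_b = π(0.625)²/4 = 0.3068 in². φR_n = 0.75 × 68 × 0.3068 × 2 × 1 = 31.3 kips.
Bearing (0.5 in plate, F_u = 58 ksi): end bolts L_c = 1.4375 − 0.6875/2 = 1.09375, R_n = min(1.2×1.09375×0.5×58, 2.4×0.625×0.5×58) = 38.063 kips/bolt; interior L_c = 2.375 − 0.6875 = 1.6875, R_n = 43.5 kips/bolt. φR_n = 0.75 × (1×38.063 + 1×43.5) = 61.2 kips.
Block shear: shear path 1×[1.4375+1×2.375] = 1×3.8125 in, A_gv = 1.9063, A_nv = 1×(3.8125 − 1.5×0.75)×0.5 = 1.3438 in²; tension to near edge: (1.125 − 0.5×0.75)×0.5 = 0.375 in². R_n = min(0.6×58×1.3438, 0.6×36×1.9063) + 1.0×58×0.375 = min(46.764, 41.176) + 21.75 = 62.926 kips. φR_n = 0.75 × 62.926 = 47.2 kips.
Governing: min(31.3, 61.2, 47.2) = 31.3 kips → bolt shear.

31.3 kips (bolt shear governs)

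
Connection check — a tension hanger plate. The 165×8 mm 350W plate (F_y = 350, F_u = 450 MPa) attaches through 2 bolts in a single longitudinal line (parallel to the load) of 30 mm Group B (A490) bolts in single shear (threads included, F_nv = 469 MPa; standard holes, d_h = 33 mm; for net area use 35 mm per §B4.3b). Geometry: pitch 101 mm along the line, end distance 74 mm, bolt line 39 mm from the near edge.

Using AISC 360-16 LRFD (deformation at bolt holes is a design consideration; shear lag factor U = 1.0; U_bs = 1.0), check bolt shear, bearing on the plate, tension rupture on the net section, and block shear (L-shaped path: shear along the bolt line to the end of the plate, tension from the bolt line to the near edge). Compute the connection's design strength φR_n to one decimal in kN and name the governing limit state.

Bolt shear: A_b = π(30)²/4 = 706.86 mm². φR_n = 0.75 × 469 × 706.86 × 2 × 1 = 497.3 kN.
Bearing (8 mm plate, F_u = 450 MPa): end bolts L_c = 74 − 33/2 = 57.5, R_n = min(1.2×57.5×8×450, 2.4×30×8×450) = 248.4 kN/bolt; interior L_c = 101 − 33 = 68, R_n = 259.2 kN/bolt. φR_n = 0.75 × (1×248.4 + 1×259.2) = 380.7 kN.
Tension rupture (net): A_n = (165 − 1×35)×8 = 1040 mm² (U = 1.0, A_e = A_n). φR_n = 0.75 × 450 × 1040 = 351.0 kN.
Block shear: shear path 1×[74+1×101] = 1×175 mm, A_gv = 1400, A_nv = 1×(175 − 1.5×35)×8 = 980 mm²; tension to near edge: (39 − 0.5×35)×8 = 172 mm². R_n = min(0.6×450×980, 0.6×350×1400) + 1.0×450×172 = min(264.6, 294) + 77.4 = 342 kN. φR_n = 0.75 × 342 = 256.5 kN.
Governing: min(497.3, 380.7, 351.0, 256.5) = 256.5 kN → block shear.

256.5 kN (block shear governs)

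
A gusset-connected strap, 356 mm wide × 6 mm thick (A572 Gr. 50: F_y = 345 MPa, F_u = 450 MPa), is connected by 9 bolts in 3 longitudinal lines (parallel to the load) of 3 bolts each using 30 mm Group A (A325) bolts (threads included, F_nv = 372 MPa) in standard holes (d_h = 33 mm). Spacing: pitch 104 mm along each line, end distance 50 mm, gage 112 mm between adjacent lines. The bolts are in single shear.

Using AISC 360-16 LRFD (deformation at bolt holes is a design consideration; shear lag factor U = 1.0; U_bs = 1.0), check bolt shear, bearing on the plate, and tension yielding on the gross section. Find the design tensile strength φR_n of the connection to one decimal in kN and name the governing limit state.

Bolt shear: A_b = π(30)²/4 = 706.86 mm². φR_n = 0.75 × 372 × 706.86 × 9 × 1 = 1774.9 kN.
Bearing (6 mm plate, F_u = 450 MPa): end bolts L_c = 50 − 33/2 = 33.5, R_n = min(1.2×33.5×6×450, 2.4×30×6×450) = 108.54 kN/bolt; interior L_c = 104 − 33 = 71, R_n = 194.4 kN/bolt. φR_n = 0.75 × (3×108.54 + 6×194.4) = 1119.0 kN.
Tension yield (gross): A_g = 356×6 = 2136 mm². φR_n = 0.90 × 345 × 2136 = 663.2 kN.
Governing: min(1774.9, 1119.0, 663.2) = 663.2 kN → gross-section yield.

663.2 kN (gross-section yield governs)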